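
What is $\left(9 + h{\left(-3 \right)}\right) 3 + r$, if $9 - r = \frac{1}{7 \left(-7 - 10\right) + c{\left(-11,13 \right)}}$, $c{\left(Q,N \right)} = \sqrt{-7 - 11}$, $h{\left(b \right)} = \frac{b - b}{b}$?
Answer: $\frac{510563}{14179} + \frac{3 i \sqrt{2}}{14179} \approx 36.008 + 0.00029922 i$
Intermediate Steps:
$h{\left(b \right)} = 0$ ($h{\left(b \right)} = \frac{0}{b} = 0$)
$c{\left(Q,N \right)} = 3 i \sqrt{2}$ ($c{\left(Q,N \right)} = \sqrt{-18} = 3 i \sqrt{2}$)
$r = 9 - \frac{1}{-119 + 3 i \sqrt{2}}$ ($r = 9 - \frac{1}{7 \left(-7 - 10\right) + 3 i \sqrt{2}} = 9 - \frac{1}{7 \left(-17\right) + 3 i \sqrt{2}} = 9 - \frac{1}{-119 + 3 i \sqrt{2}} \approx 9.0084 + 0.00029922 i$)
$\left(9 + h{\left(-3 \right)}\right) 3 + r = \left(9 + 0\right) 3 + \left(\frac{127730}{14179} + \frac{3 i \sqrt{2}}{14179}\right) = 9 \cdot 3 + \left(\frac{127730}{14179} + \frac{3 i \sqrt{2}}{14179}\right) = 27 + \left(\frac{127730}{14179} + \frac{3 i \sqrt{2}}{14179}\right) = \frac{510563}{14179} + \frac{3 i \sqrt{2}}{14179}$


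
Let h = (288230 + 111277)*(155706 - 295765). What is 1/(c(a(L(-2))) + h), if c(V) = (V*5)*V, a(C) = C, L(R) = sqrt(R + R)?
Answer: -1/55954550933 ≈ -1.7872e-11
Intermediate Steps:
L(R) = sqrt(2)*sqrt(R) (L(R) = sqrt(2*R) = sqrt(2)*sqrt(R))
h = -55954550913 (h = 399507*(-140059) = -55954550913)
c(V) = 5*V**2 (c(V) = (5*V)*V = 5*V**2)
1/(c(a(L(-2))) + h) = 1/(5*(sqrt(2)*sqrt(-2))**2 - 55954550913) = 1/(5*(sqrt(2)*(I*sqrt(2)))**2 - 55954550913) = 1/(5*(2*I)**2 - 55954550913) = 1/(5*(-4) - 55954550913) = 1/(-20 - 55954550913) = 1/(-55954550933) = -1/55954550933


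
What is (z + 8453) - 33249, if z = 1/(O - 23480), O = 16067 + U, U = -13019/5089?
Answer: -935745898785/37737776 ≈ -24796.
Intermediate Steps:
U = -13019/5089 (U = -13019*1/5089 = -13019/5089 ≈ -2.5583)
O = 81751944/5089 (O = 16067 - 13019/5089 = 81751944/5089 ≈ 16064.)
z = -5089/37737776 (z = 1/(81751944/5089 - 23480) = 1/(-37737776/5089) = -5089/37737776 ≈ -0.00013485)
(z + 8453) - 33249 = (-5089/37737776 + 8453) - 33249 = 318997415439/37737776 - 33249 = -935745898785/37737776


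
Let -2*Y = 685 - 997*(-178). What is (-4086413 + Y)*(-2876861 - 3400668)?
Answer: 52423500295833/2 ≈ 2.6212e+13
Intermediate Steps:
Y = -178151/2 (Y = -(685 - 997*(-178))/2 = -(685 + 177466)/2 = -½*178151 = -178151/2 ≈ -89076.)
(-4086413 + Y)*(-2876861 - 3400668) = (-4086413 - 178151/2)*(-2876861 - 3400668) = -8350977/2*(-6277529) = 52423500295833/2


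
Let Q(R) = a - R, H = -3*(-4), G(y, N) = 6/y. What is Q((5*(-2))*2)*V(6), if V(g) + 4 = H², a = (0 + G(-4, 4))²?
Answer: 3115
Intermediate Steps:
H = 12
a = 9/4 (a = (0 + 6/(-4))² = (0 + 6*(-¼))² = (0 - 3/2)² = (-3/2)² = 9/4 ≈ 2.2500)
Q(R) = 9/4 - R
V(g) = 140 (V(g) = -4 + 12² = -4 + 144 = 140)
Q((5*(-2))*2)*V(6) = (9/4 - 5*(-2)*2)*140 = (9/4 - (-10)*2)*140 = (9/4 - 1*(-20))*140 = (9/4 + 20)*140 = (89/4)*140 = 3115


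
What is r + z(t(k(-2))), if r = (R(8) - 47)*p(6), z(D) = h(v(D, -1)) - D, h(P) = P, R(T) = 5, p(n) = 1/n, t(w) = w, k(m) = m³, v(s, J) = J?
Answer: 0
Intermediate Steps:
z(D) = -1 - D
r = -7 (r = (5 - 47)/6 = -42*⅙ = -7)
r + z(t(k(-2))) = -7 + (-1 - 1*(-2)³) = -7 + (-1 - 1*(-8)) = -7 + (-1 + 8) = -7 + 7 = 0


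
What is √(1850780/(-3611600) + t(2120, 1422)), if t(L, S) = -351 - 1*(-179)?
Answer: I*√1406370538355/90290 ≈ 13.134*I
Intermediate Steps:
t(L, S) = -172 (t(L, S) = -351 + 179 = -172)
√(1850780/(-3611600) + t(2120, 1422)) = √(1850780/(-3611600) - 172) = √(1850780*(-1/3611600) - 172) = √(-92539/180580 - 172) = √(-31152299/180580) = I*√1406370538355/90290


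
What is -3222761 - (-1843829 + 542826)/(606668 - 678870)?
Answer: -232691090725/72202 ≈ -3.2228e+6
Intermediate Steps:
-3222761 - (-1843829 + 542826)/(606668 - 678870) = -3222761 - (-1301003)/(-72202) = -3222761 - (-1301003)*(-1)/72202 = -3222761 - 1*1301003/72202 = -3222761 - 1301003/72202 = -232691090725/72202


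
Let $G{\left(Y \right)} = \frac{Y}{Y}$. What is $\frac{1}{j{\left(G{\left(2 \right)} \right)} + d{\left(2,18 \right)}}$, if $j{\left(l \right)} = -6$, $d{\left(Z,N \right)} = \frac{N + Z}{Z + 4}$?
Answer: $- \frac{3}{8} \approx -0.375$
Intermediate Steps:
$G{\left(Y \right)} = 1$
$d{\left(Z,N \right)} = \frac{N + Z}{4 + Z}$
$\frac{1}{j{\left(G{\left(2 \right)} \right)} + d{\left(2,18 \right)}} = \frac{1}{-6 + \frac{18 + 2}{4 + 2}} = \frac{1}{-6 + \frac{1}{6} \cdot 20} = \frac{1}{-6 + \frac{10}{3}} = \frac{1}{- \frac{8}{3}} = - \frac{3}{8}$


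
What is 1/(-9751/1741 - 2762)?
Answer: -1741/4818393 ≈ -0.00036132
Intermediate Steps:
1/(-9751/1741 - 2762) = 1/(-4818393/1741) = -1741/4818393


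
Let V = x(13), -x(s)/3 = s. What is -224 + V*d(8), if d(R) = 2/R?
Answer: -935/4 ≈ -233.75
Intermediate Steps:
x(s) = -3*s
V = -39 (V = -3*13 = -39)
-224 + V*d(8) = -224 - 78/8 = -224 - 39*1/4 = -224 - 39/4 = -935/4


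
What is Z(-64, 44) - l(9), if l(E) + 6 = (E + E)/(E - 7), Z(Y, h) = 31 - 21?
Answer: 7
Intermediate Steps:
Z(Y, h) = 10
l(E) = -6 + 2*E/(-7 + E) (l(E) = -6 + (E + E)/(E - 7) = -6 + (2*E)/(-7 + E) = -6 + 2*E/(-7 + E))
Z(-64, 44) - l(9) = 10 - 2*(21 - 2*9)/(-7 + 9) = 10 - 2*(21 - 18)/2 = 10 - 2*3/2 = 10 - 1*3 = 10 - 3 = 7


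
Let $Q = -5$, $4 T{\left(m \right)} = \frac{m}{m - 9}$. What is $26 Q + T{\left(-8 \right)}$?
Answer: $- \frac{2208}{17} \approx -129.88$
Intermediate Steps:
$T{\left(m \right)} = \frac{m}{4 \left(-9 + m\right)}$ ($T{\left(m \right)} = \frac{\frac{1}{m - 9} m}{4} = \frac{\frac{1}{-9 + m} m}{4} = \frac{m \frac{1}{-9 + m}}{4} = \frac{m}{4 \left(-9 + m\right)}$)
$26 Q + T{\left(-8 \right)} = 26 \left(-5\right) + \frac{1}{4} \left(-8\right) \frac{1}{-9 - 8} = -130 + \frac{1}{4} \left(-8\right) \frac{1}{-17} = -130 + \frac{1}{4} \left(-8\right) \left(- \frac{1}{17}\right) = -130 + \frac{2}{17} = - \frac{2208}{17}$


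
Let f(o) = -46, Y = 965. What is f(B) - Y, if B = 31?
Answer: -1011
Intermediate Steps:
f(B) - Y = -46 - 1*965 = -46 - 965 = -1011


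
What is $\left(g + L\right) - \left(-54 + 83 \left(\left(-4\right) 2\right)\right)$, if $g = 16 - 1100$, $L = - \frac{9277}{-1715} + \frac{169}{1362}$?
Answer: $- \frac{841988671}{2335830} \approx -360.47$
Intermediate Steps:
$L = \frac{12925109}{2335830}$ ($L = \left(-9277\right) \left(- \frac{1}{1715}\right) + 169 \cdot \frac{1}{1362} = \frac{9277}{1715} + \frac{169}{1362} = \frac{12925109}{2335830} \approx 5.5334$)
$g = -1084$ ($g = 16 - 1100 = -1084$)
$\left(g + L\right) - \left(-54 + 83 \left(\left(-4\right) 2\right)\right) = \left(-1084 + \frac{12925109}{2335830}\right) - \left(-54 + 83 \left(\left(-4\right) 2\right)\right) = - \frac{2519114611}{2335830} + \left(54 - -664\right) = - \frac{2519114611}{2335830} + \left(54 + 664\right) = - \frac{2519114611}{2335830} + 718 = - \frac{841988671}{2335830}$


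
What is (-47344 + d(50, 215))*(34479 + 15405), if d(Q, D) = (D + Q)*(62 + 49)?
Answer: -894370236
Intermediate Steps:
d(Q, D) = 111*D + 111*Q (d(Q, D) = (D + Q)*111 = 111*D + 111*Q)
(-47344 + d(50, 215))*(34479 + 15405) = (-47344 + (111*215 + 111*50))*(34479 + 15405) = (-47344 + (23865 + 5550))*49884 = (-47344 + 29415)*49884 = -17929*49884 = -894370236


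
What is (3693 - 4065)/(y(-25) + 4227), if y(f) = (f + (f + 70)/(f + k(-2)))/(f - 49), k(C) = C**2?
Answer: -24087/273722 ≈ -0.087998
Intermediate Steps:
y(f) = (f + (70 + f)/(4 + f))/(-49 + f) (y(f) = (f + (f + 70)/(f + (-2)**2))/(f - 49) = (f + (70 + f)/(f + 4))/(-49 + f) = (f + (70 + f)/(4 + f))/(-49 + f))
(3693 - 4065)/(y(-25) + 4227) = (3693 - 4065)/((70 + (-25)**2 + 5*(-25))/(-196 + (-25)**2 - 45*(-25)) + 4227) = -372/((70 + 625 - 125)/(-196 + 625 + 1125) + 4227) = -372/(570/1554 + 4227) = -372/((1/1554)*570 + 4227) = -372/(95/259 + 4227) = -372/1094888/259 = -372*259/1094888 = -24087/273722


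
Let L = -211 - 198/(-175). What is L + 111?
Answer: -17302/175 ≈ -98.869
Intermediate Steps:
L = -36727/175 (L = -211 - 198*(-1/175) = -211 + 198/175 = -36727/175 ≈ -209.87)
L + 111 = -36727/175 + 111 = -17302/175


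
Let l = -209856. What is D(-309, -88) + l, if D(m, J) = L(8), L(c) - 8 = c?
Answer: -209840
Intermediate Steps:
L(c) = 8 + c
D(m, J) = 16 (D(m, J) = 8 + 8 = 16)
D(-309, -88) + l = 16 - 209856 = -209840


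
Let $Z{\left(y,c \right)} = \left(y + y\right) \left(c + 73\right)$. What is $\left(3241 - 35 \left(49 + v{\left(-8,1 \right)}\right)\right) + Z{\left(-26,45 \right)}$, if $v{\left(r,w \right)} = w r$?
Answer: $-4330$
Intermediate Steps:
$v{\left(r,w \right)} = r w$
$Z{\left(y,c \right)} = 2 y \left(73 + c\right)$
$\left(3241 - 35 \left(49 + v{\left(-8,1 \right)}\right)\right) + Z{\left(-26,45 \right)} = \left(3241 - 35 \left(49 - 8\right)\right) + 2 \left(-26\right) \left(73 + 45\right) = \left(3241 - 35 \left(49 - 8\right)\right) + 2 \left(-26\right) 118 = \left(3241 - 1435\right) - 6136 = 1806 - 6136 = -4330$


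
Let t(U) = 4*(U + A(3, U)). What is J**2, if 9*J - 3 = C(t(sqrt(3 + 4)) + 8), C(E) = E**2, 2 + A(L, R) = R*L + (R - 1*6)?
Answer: 17868841/81 - 2162560*sqrt(7)/27 ≈ 8692.0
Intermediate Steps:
A(L, R) = -8 + R + L*R (A(L, R) = -2 + (R*L + (R - 1*6)) = -2 + (L*R + (R - 6)) = -2 + (L*R + (-6 + R)) = -2 + (-6 + R + L*R) = -8 + R + L*R)
t(U) = -32 + 20*U (t(U) = 4*(U + (-8 + U + 3*U)) = 4*(U + (-8 + 4*U)) = 4*(-8 + 5*U) = -32 + 20*U)
J = 1/3 + (-24 + 20*sqrt(7))**2/9 (J = 1/3 + ((-32 + 20*sqrt(3 + 4)) + 8)**2/9 = 1/3 + ((-32 + 20*sqrt(7)) + 8)**2/9 = 1/3 + (-24 + 20*sqrt(7))**2/9 ≈ 93.231)
J**2 = (3379/9 - 320*sqrt(7)/3)**2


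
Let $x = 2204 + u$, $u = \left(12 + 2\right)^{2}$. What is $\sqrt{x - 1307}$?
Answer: $\sqrt{1093} \approx 33.061$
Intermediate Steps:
$u = 196$ ($u = 14^{2} = 196$)
$x = 2400$ ($x = 2204 + 196 = 2400$)
$\sqrt{x - 1307} = \sqrt{2400 - 1307} = \sqrt{1093}$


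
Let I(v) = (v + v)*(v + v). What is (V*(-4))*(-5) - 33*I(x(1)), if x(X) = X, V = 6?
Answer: -12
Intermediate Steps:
I(v) = 4*v² (I(v) = (2*v)*(2*v) = 4*v²)
(V*(-4))*(-5) - 33*I(x(1)) = (6*(-4))*(-5) - 132*1² = -24*(-5) - 132 = 120 - 33*4 = 120 - 132 = -12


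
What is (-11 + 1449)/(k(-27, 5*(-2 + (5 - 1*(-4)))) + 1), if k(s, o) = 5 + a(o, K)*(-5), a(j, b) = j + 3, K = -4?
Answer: -719/92 ≈ -7.8152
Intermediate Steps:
a(j, b) = 3 + j
k(s, o) = -10 - 5*o (k(s, o) = 5 + (3 + o)*(-5) = 5 + (-15 - 5*o) = -10 - 5*o)
(-11 + 1449)/(k(-27, 5*(-2 + (5 - 1*(-4)))) + 1) = (-11 + 1449)/((-10 - 25*(-2 + (5 - 1*(-4)))) + 1) = 1438/((-10 - 25*(-2 + (5 + 4))) + 1) = 1438/((-10 - 25*(-2 + 9)) + 1) = 1438/((-10 - 25*7) + 1) = 1438/((-10 - 5*35) + 1) = 1438/((-10 - 175) + 1) = 1438/(-185 + 1) = 1438/(-184) = 1438*(-1/184) = -719/92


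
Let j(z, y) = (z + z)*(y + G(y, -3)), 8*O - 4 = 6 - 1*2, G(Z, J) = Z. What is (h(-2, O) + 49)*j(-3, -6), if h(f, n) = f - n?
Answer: 3312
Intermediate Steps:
O = 1 (O = 1/2 + (6 - 1*2)/8 = 1/2 + (6 - 2)/8 = 1/2 + (1/8)*4 = 1/2 + 1/2 = 1)
j(z, y) = 4*y*z (j(z, y) = (z + z)*(y + y) = (2*z)*(2*y) = 4*y*z)
(h(-2, O) + 49)*j(-3, -6) = ((-2 - 1*1) + 49)*(4*(-6)*(-3)) = ((-2 - 1) + 49)*72 = (-3 + 49)*72 = 46*72 = 3312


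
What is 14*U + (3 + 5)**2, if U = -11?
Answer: -90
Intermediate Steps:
14*U + (3 + 5)**2 = 14*(-11) + (3 + 5)**2 = -154 + 8**2 = -154 + 64 = -90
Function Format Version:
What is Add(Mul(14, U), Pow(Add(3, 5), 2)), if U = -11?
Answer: -90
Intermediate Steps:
Add(Mul(14, U), Pow(Add(3, 5), 2)) = Add(Mul(14, -11), Pow(Add(3, 5), 2)) = Add(-154, Pow(8, 2)) = Add(-154, 64) = -90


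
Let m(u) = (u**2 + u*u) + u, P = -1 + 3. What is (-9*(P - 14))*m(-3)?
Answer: 1620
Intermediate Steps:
P = 2
m(u) = u + 2*u**2 (m(u) = (u**2 + u**2) + u = 2*u**2 + u = u + 2*u**2)
(-9*(P - 14))*m(-3) = (-9*(2 - 14))*(-3*(1 + 2*(-3))) = (-9*(-12))*(-3*(1 - 6)) = 108*(-3*(-5)) = 108*15 = 1620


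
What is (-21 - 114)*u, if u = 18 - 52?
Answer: 4590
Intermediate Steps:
u = -34
(-21 - 114)*u = (-21 - 114)*(-34) = -135*(-34) = 4590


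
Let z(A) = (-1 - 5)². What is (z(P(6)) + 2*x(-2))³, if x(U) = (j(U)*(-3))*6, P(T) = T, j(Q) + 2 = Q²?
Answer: -46656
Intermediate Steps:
j(Q) = -2 + Q²
x(U) = 36 - 18*U² (x(U) = ((-2 + U²)*(-3))*6 = (6 - 3*U²)*6 = 36 - 18*U²)
z(A) = 36 (z(A) = (-6)² = 36)
(z(P(6)) + 2*x(-2))³ = (36 + 2*(36 - 18*(-2)²))³ = (36 + 2*(36 - 18*4))³ = (36 + 2*(36 - 72))³ = (36 + 2*(-36))³ = (36 - 72)³ = (-36)³ = -46656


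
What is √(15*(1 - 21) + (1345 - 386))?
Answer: √659 ≈ 25.671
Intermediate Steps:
√(15*(1 - 21) + (1345 - 386)) = √(15*(-20) + 959) = √(-300 + 959) = √659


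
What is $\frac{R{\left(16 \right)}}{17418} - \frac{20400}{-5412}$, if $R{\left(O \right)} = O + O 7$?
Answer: $\frac{14834164}{3927759} \approx 3.7767$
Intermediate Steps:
$R{\left(O \right)} = 8 O$ ($R{\left(O \right)} = O + 7 O = 8 O$)
$\frac{R{\left(16 \right)}}{17418} - \frac{20400}{-5412} = \frac{8 \cdot 16}{17418} - \frac{20400}{-5412} = 128 \cdot \frac{1}{17418} - - \frac{1700}{451} = \frac{64}{8709} + \frac{1700}{451} = \frac{14834164}{3927759}$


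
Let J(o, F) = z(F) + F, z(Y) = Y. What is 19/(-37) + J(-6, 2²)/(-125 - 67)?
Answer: -493/888 ≈ -0.55518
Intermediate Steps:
J(o, F) = 2*F (J(o, F) = F + F = 2*F)
19/(-37) + J(-6, 2²)/(-125 - 67) = 19/(-37) + (2*2²)/(-125 - 67) = 19*(-1/37) + (2*4)/(-192) = -19/37 - 1/192*8 = -19/37 - 1/24 = -493/888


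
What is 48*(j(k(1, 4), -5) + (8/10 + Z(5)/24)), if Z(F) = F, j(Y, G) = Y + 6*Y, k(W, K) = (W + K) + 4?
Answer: 15362/5 ≈ 3072.4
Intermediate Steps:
k(W, K) = 4 + K + W (k(W, K) = (K + W) + 4 = 4 + K + W)
j(Y, G) = 7*Y
48*(j(k(1, 4), -5) + (8/10 + Z(5)/24)) = 48*(7*(4 + 4 + 1) + (8/10 + 5/24)) = 48*(7*9 + (8*(⅒) + 5*(1/24))) = 48*(63 + (⅘ + 5/24)) = 48*(63 + 121/120) = 48*(7681/120) = 15362/5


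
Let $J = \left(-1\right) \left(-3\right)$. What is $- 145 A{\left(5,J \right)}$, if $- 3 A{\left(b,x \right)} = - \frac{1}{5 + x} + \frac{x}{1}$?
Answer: $\frac{3335}{24} \approx 138.96$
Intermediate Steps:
$J = 3$
$A{\left(b,x \right)} = - \frac{x}{3} + \frac{1}{3 \left(5 + x\right)}$ ($A{\left(b,x \right)} = - \frac{- \frac{1}{5 + x} + \frac{x}{1}}{3} = - \frac{- \frac{1}{5 + x} + x 1}{3} = - \frac{- \frac{1}{5 + x} + x}{3} = - \frac{x - \frac{1}{5 + x}}{3} = - \frac{x}{3} + \frac{1}{3 \left(5 + x\right)}$)
$- 145 A{\left(5,J \right)} = - 145 \frac{1 - 3^{2} - 15}{3 \left(5 + 3\right)} = - 145 \frac{1 - 9 - 15}{3 \cdot 8} = - 145 \cdot \frac{1}{3} \cdot \frac{1}{8} \left(1 - 9 - 15\right) = - 145 \cdot \frac{1}{3} \cdot \frac{1}{8} \left(-23\right) = \left(-145\right) \left(- \frac{23}{24}\right) = \frac{3335}{24}$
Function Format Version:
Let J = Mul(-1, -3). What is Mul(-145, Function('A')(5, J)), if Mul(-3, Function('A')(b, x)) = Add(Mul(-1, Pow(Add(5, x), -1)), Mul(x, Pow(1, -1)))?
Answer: Rational(3335, 24) ≈ 138.96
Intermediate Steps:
J = 3
Function('A')(b, x) = Add(Mul(Rational(-1, 3), x), Mul(Rational(1, 3), Pow(Add(5, x), -1))) (Function('A')(b, x) = Mul(Rational(-1, 3), Add(Mul(-1, Pow(Add(5, x), -1)), Mul(x, Pow(1, -1)))) = Mul(Rational(-1, 3), Add(Mul(-1, Pow(Add(5, x), -1)), Mul(x, 1))) = Mul(Rational(-1, 3), Add(Mul(-1, Pow(Add(5, x), -1)), x)) = Mul(Rational(-1, 3), Add(x, Mul(-1, Pow(Add(5, x), -1)))) = Add(Mul(Rational(-1, 3), x), Mul(Rational(1, 3), Pow(Add(5, x), -1))))
Mul(-145, Function('A')(5, J)) = Mul(-145, Mul(Rational(1, 3), Pow(Add(5, 3), -1), Add(1, Mul(-1, Pow(3, 2)), Mul(-5, 3)))) = Mul(-145, Mul(Rational(1, 3), Pow(8, -1), Add(1, Mul(-1, 9), -15))) = Mul(-145, Mul(Rational(1, 3), Rational(1, 8), Add(1, -9, -15))) = Mul(-145, Mul(Rational(1, 3), Rational(1, 8), -23)) = Mul(-145, Rational(-23, 24)) = Rational(3335, 24)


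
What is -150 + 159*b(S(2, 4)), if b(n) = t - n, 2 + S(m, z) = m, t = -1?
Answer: -309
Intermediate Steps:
S(m, z) = -2 + m
b(n) = -1 - n
-150 + 159*b(S(2, 4)) = -150 + 159*(-1 - (-2 + 2)) = -150 + 159*(-1 - 1*0) = -150 + 159*(-1 + 0) = -150 + 159*(-1) = -150 - 159 = -309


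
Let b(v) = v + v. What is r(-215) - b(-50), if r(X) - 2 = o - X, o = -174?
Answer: 143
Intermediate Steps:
r(X) = -172 - X (r(X) = 2 + (-174 - X) = -172 - X)
b(v) = 2*v
r(-215) - b(-50) = (-172 - 1*(-215)) - 2*(-50) = (-172 + 215) - 1*(-100) = 43 + 100 = 143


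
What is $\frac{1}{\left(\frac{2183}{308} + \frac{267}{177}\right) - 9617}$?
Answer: $- \frac{18172}{174603915} \approx -0.00010408$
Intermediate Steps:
$\frac{1}{\left(\frac{2183}{308} + \frac{267}{177}\right) - 9617} = \frac{1}{\left(2183 \cdot \frac{1}{308} + 267 \cdot \frac{1}{177}\right) - 9617} = \frac{1}{\left(\frac{2183}{308} + \frac{89}{59}\right) - 9617} = \frac{1}{\frac{156209}{18172} - 9617} = \frac{1}{- \frac{174603915}{18172}} = - \frac{18172}{174603915}$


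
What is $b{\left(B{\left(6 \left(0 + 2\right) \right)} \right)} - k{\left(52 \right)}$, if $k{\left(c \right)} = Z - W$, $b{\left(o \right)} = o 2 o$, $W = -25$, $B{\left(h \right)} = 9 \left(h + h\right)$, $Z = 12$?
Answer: $93275$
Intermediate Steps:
$B{\left(h \right)} = 18 h$ ($B{\left(h \right)} = 9 \cdot 2 h = 18 h$)
$b{\left(o \right)} = 2 o^{2}$ ($b{\left(o \right)} = 2 o o = 2 o^{2}$)
$k{\left(c \right)} = 37$ ($k{\left(c \right)} = 12 - -25 = 12 + 25 = 37$)
$b{\left(B{\left(6 \left(0 + 2\right) \right)} \right)} - k{\left(52 \right)} = 2 \left(18 \cdot 6 \left(0 + 2\right)\right)^{2} - 37 = 2 \left(18 \cdot 6 \cdot 2\right)^{2} - 37 = 2 \left(18 \cdot 12\right)^{2} - 37 = 2 \cdot 216^{2} - 37 = 2 \cdot 46656 - 37 = 93312 - 37 = 93275$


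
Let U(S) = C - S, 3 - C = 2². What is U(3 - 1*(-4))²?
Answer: 64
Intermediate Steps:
C = -1 (C = 3 - 1*2² = 3 - 1*4 = 3 - 4 = -1)
U(S) = -1 - S
U(3 - 1*(-4))² = (-1 - (3 - 1*(-4)))² = (-1 - (3 + 4))² = (-1 - 1*7)² = (-1 - 7)² = (-8)² = 64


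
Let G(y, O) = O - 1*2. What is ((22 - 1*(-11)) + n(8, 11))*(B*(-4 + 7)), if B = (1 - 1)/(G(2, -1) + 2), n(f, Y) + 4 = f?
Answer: 0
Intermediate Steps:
n(f, Y) = -4 + f
G(y, O) = -2 + O (G(y, O) = O - 2 = -2 + O)
B = 0 (B = (1 - 1)/((-2 - 1) + 2) = 0/(-3 + 2) = 0/(-1) = 0*(-1) = 0)
((22 - 1*(-11)) + n(8, 11))*(B*(-4 + 7)) = ((22 - 1*(-11)) + (-4 + 8))*(0*(-4 + 7)) = ((22 + 11) + 4)*(0*3) = (33 + 4)*0 = 37*0 = 0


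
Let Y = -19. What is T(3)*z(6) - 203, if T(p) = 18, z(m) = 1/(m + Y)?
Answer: -2657/13 ≈ -204.38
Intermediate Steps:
z(m) = 1/(-19 + m) (z(m) = 1/(m - 19) = 1/(-19 + m))
T(3)*z(6) - 203 = 18/(-19 + 6) - 203 = 18/(-13) - 203 = 18*(-1/13) - 203 = -18/13 - 203 = -2657/13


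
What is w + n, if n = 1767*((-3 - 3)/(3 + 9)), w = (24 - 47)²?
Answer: -709/2 ≈ -354.50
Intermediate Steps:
w = 529 (w = (-23)² = 529)
n = -1767/2 (n = 1767*(-6/12) = 1767*(-6*1/12) = 1767*(-½) = -1767/2 ≈ -883.50)
w + n = 529 - 1767/2 = -709/2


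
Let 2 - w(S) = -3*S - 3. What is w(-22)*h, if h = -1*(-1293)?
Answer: -78873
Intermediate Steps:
w(S) = 5 + 3*S (w(S) = 2 - (-3*S - 3) = 2 - (-3 - 3*S) = 2 + (3 + 3*S) = 5 + 3*S)
h = 1293
w(-22)*h = (5 + 3*(-22))*1293 = (5 - 66)*1293 = -61*1293 = -78873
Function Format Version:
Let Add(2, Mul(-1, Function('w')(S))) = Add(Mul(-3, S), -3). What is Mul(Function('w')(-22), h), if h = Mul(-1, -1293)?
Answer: -78873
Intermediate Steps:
Function('w')(S) = Add(5, Mul(3, S)) (Function('w')(S) = Add(2, Mul(-1, Add(Mul(-3, S), -3))) = Add(2, Mul(-1, Add(-3, Mul(-3, S)))) = Add(2, Add(3, Mul(3, S))) = Add(5, Mul(3, S)))
h = 1293
Mul(Function('w')(-22), h) = Mul(Add(5, Mul(3, -22)), 1293) = Mul(Add(5, -66), 1293) = Mul(-61, 1293) = -78873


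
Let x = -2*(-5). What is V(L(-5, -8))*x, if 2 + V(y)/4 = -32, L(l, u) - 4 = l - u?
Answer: -1360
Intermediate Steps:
L(l, u) = 4 + l - u (L(l, u) = 4 + (l - u) = 4 + l - u)
V(y) = -136 (V(y) = -8 + 4*(-32) = -8 - 128 = -136)
x = 10
V(L(-5, -8))*x = -136*10 = -1360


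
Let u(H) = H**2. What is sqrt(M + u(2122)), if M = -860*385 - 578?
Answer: sqrt(4171206) ≈ 2042.4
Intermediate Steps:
M = -331678 (M = -331100 - 578 = -331678)
sqrt(M + u(2122)) = sqrt(-331678 + 2122**2) = sqrt(-331678 + 4502884) = sqrt(4171206)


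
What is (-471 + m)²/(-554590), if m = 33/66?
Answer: -885481/2218360 ≈ -0.39916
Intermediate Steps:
m = ½ (m = 33*(1/66) = ½ ≈ 0.50000)
(-471 + m)²/(-554590) = (-471 + ½)²/(-554590) = (-941/2)²*(-1/554590) = (885481/4)*(-1/554590) = -885481/2218360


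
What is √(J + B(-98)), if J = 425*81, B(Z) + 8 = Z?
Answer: √34319 ≈ 185.25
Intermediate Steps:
B(Z) = -8 + Z
J = 34425
√(J + B(-98)) = √(34425 + (-8 - 98)) = √(34425 - 106) = √34319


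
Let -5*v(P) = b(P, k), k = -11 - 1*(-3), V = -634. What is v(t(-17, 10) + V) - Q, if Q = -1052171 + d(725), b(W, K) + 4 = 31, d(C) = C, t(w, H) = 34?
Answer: 5257203/5 ≈ 1.0514e+6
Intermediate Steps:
k = -8 (k = -11 + 3 = -8)
b(W, K) = 27 (b(W, K) = -4 + 31 = 27)
Q = -1051446 (Q = -1052171 + 725 = -1051446)
v(P) = -27/5 (v(P) = -⅕*27 = -27/5)
v(t(-17, 10) + V) - Q = -27/5 - 1*(-1051446) = -27/5 + 1051446 = 5257203/5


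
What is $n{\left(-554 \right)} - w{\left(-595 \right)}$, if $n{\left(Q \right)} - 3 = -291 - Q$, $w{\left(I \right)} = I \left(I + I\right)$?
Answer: $-707784$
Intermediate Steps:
$w{\left(I \right)} = 2 I^{2}$ ($w{\left(I \right)} = I 2 I = 2 I^{2}$)
$n{\left(Q \right)} = -288 - Q$ ($n{\left(Q \right)} = 3 - \left(291 + Q\right) = -288 - Q$)
$n{\left(-554 \right)} - w{\left(-595 \right)} = \left(-288 - -554\right) - 2 \left(-595\right)^{2} = \left(-288 + 554\right) - 2 \cdot 354025 = 266 - 708050 = -707784$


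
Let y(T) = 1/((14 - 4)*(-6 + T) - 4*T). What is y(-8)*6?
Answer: -1/18 ≈ -0.055556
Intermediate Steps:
y(T) = 1/(-60 + 6*T) (y(T) = 1/(10*(-6 + T) - 4*T) = 1/((-60 + 10*T) - 4*T) = 1/(-60 + 6*T))
y(-8)*6 = (1/(6*(-10 - 8)))*6 = ((⅙)/(-18))*6 = ((⅙)*(-1/18))*6 = -1/108*6 = -1/18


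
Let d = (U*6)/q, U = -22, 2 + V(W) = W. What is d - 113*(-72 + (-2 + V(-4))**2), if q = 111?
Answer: 33404/37 ≈ 902.81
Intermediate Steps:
V(W) = -2 + W
d = -44/37 (d = -22*6/111 = -132*1/111 = -44/37 ≈ -1.1892)
d - 113*(-72 + (-2 + V(-4))**2) = -44/37 - 113*(-72 + (-2 + (-2 - 4))**2) = -44/37 - 113*(-72 + (-2 - 6)**2) = -44/37 - 113*(-72 + (-8)**2) = -44/37 - 113*(-72 + 64) = -44/37 - 113*(-8) = -44/37 + 904 = 33404/37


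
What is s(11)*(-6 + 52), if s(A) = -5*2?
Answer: -460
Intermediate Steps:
s(A) = -10
s(11)*(-6 + 52) = -10*(-6 + 52) = -10*46 = -460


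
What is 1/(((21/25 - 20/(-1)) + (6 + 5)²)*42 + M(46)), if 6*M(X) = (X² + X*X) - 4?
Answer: 75/499646 ≈ 0.00015011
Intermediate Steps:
M(X) = -⅔ + X²/3 (M(X) = ((X² + X*X) - 4)/6 = ((X² + X²) - 4)/6 = (2*X² - 4)/6 = (-4 + 2*X²)/6 = -⅔ + X²/3)
1/(((21/25 - 20/(-1)) + (6 + 5)²)*42 + M(46)) = 1/(((21/25 - 20/(-1)) + (6 + 5)²)*42 + (-⅔ + (⅓)*46²)) = 1/(((21*(1/25) - 20*(-1)) + 11²)*42 + (-⅔ + (⅓)*2116)) = 1/(((21/25 + 20) + 121)*42 + (-⅔ + 2116/3)) = 1/((521/25 + 121)*42 + 2114/3) = 1/((3546/25)*42 + 2114/3) = 1/(148932/25 + 2114/3) = 1/(499646/75) = 75/499646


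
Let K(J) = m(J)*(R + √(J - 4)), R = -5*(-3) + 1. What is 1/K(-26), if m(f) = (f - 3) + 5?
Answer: I/(24*(√30 - 16*I)) ≈ -0.002331 + 0.00079796*I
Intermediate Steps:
R = 16 (R = 15 + 1 = 16)
m(f) = 2 + f (m(f) = (-3 + f) + 5 = 2 + f)
K(J) = (2 + J)*(16 + √(-4 + J)) (K(J) = (2 + J)*(16 + √(J - 4)) = (2 + J)*(16 + √(-4 + J)))
1/K(-26) = 1/((2 - 26)*(16 + √(-4 - 26))) = 1/(-24*(16 + √(-30))) = 1/(-24*(16 + I*√30)) = 1/(-384 - 24*I*√30)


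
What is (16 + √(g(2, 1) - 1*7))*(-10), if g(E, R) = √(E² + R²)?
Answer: -160 - 10*I*√(7 - √5) ≈ -160.0 - 21.826*I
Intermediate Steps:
(16 + √(g(2, 1) - 1*7))*(-10) = (16 + √(√(2² + 1²) - 1*7))*(-10) = (16 + √(√(4 + 1) - 7))*(-10) = (16 + √(√5 - 7))*(-10) = (16 + √(-7 + √5))*(-10) = -160 - 10*√(-7 + √5)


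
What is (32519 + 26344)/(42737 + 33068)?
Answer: 58863/75805 ≈ 0.77651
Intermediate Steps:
(32519 + 26344)/(42737 + 33068) = 58863/75805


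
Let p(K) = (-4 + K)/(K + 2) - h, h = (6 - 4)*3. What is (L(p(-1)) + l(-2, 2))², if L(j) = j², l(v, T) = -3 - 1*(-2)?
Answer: 14400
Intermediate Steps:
h = 6 (h = 2*3 = 6)
p(K) = -6 + (-4 + K)/(2 + K) (p(K) = (-4 + K)/(K + 2) - 1*6 = (-4 + K)/(2 + K) - 6 = -6 + (-4 + K)/(2 + K))
l(v, T) = -1 (l(v, T) = -3 + 2 = -1)
(L(p(-1)) + l(-2, 2))² = (((-16 - 5*(-1))/(2 - 1))² - 1)² = (((-16 + 5)/1)² - 1)² = ((1*(-11))² - 1)² = ((-11)² - 1)² = (121 - 1)² = 120² = 14400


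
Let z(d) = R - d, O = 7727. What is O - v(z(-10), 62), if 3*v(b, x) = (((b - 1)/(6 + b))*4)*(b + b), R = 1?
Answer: 393197/51 ≈ 7709.7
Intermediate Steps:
z(d) = 1 - d
v(b, x) = 8*b*(-1 + b)/(3*(6 + b)) (v(b, x) = ((((b - 1)/(6 + b))*4)*(b + b))/3 = ((((-1 + b)/(6 + b))*4)*(2*b))/3 = ((4*(-1 + b)/(6 + b))*(2*b))/3 = (8*b*(-1 + b)/(6 + b))/3 = 8*b*(-1 + b)/(3*(6 + b)))
O - v(z(-10), 62) = 7727 - 8*(1 - 1*(-10))*(-1 + (1 - 1*(-10)))/(3*(6 + (1 - 1*(-10)))) = 7727 - 8*(1 + 10)*(-1 + (1 + 10))/(3*(6 + (1 + 10))) = 7727 - 8*11*(-1 + 11)/(3*(6 + 11)) = 7727 - 8*11*10/(3*17) = 7727 - 1*880/51 = 7727 - 880/51 = 393197/51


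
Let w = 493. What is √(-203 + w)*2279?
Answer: 2279*√290 ≈ 38810.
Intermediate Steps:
√(-203 + w)*2279 = √(-203 + 493)*2279 = √290*2279 = 2279*√290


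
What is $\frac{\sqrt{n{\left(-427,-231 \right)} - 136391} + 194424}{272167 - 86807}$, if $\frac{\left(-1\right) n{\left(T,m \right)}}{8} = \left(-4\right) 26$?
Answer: $\frac{24303}{23170} + \frac{i \sqrt{135559}}{185360} \approx 1.0489 + 0.0019863 i$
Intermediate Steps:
$n{\left(T,m \right)} = 832$ ($n{\left(T,m \right)} = - 8 \left(\left(-4\right) 26\right) = \left(-8\right) \left(-104\right) = 832$)
$\frac{\sqrt{n{\left(-427,-231 \right)} - 136391} + 194424}{272167 - 86807} = \frac{\sqrt{832 - 136391} + 194424}{272167 - 86807} = \frac{\sqrt{-135559} + 194424}{185360} = \left(i \sqrt{135559} + 194424\right) \frac{1}{185360} = \left(194424 + i \sqrt{135559}\right) \frac{1}{185360} = \frac{24303}{23170} + \frac{i \sqrt{135559}}{185360}$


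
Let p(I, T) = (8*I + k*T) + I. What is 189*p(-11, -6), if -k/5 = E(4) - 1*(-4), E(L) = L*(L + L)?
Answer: 185409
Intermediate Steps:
E(L) = 2*L² (E(L) = L*(2*L) = 2*L²)
k = -180 (k = -5*(2*4² - 1*(-4)) = -5*(2*16 + 4) = -5*(32 + 4) = -5*36 = -180)
p(I, T) = -180*T + 9*I (p(I, T) = (8*I - 180*T) + I = (-180*T + 8*I) + I = -180*T + 9*I)
189*p(-11, -6) = 189*(-180*(-6) + 9*(-11)) = 189*(1080 - 99) = 189*981 = 185409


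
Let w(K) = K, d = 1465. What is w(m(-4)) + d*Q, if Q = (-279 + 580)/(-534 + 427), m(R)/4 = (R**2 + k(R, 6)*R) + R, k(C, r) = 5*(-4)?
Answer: -401589/107 ≈ -3753.2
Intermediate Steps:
k(C, r) = -20
m(R) = -76*R + 4*R**2 (m(R) = 4*((R**2 - 20*R) + R) = 4*(R**2 - 19*R) = -76*R + 4*R**2)
Q = -301/107 (Q = 301/(-107) = 301*(-1/107) = -301/107 ≈ -2.8131)
w(m(-4)) + d*Q = 4*(-4)*(-19 - 4) + 1465*(-301/107) = 4*(-4)*(-23) - 440965/107 = 368 - 440965/107 = -401589/107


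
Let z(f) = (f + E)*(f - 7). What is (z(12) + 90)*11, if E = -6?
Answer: 1320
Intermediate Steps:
z(f) = (-7 + f)*(-6 + f) (z(f) = (f - 6)*(f - 7) = (-6 + f)*(-7 + f) = (-7 + f)*(-6 + f))
(z(12) + 90)*11 = ((42 + 12**2 - 13*12) + 90)*11 = ((42 + 144 - 156) + 90)*11 = (30 + 90)*11 = 120*11 = 1320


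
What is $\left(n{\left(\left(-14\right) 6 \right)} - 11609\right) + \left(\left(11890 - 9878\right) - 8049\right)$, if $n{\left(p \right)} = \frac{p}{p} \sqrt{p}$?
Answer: $-17646 + 2 i \sqrt{21} \approx -17646.0 + 9.1651 i$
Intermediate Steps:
$n{\left(p \right)} = \sqrt{p}$ ($n{\left(p \right)} = 1 \sqrt{p} = \sqrt{p}$)
$\left(n{\left(\left(-14\right) 6 \right)} - 11609\right) + \left(\left(11890 - 9878\right) - 8049\right) = \left(\sqrt{\left(-14\right) 6} - 11609\right) + \left(\left(11890 - 9878\right) - 8049\right) = \left(\sqrt{-84} - 11609\right) + \left(2012 - 8049\right) = \left(2 i \sqrt{21} - 11609\right) - 6037 = \left(-11609 + 2 i \sqrt{21}\right) - 6037 = -17646 + 2 i \sqrt{21}$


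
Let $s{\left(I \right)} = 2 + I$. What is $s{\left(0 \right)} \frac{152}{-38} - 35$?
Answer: $-43$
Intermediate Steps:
$s{\left(0 \right)} \frac{152}{-38} - 35 = \left(2 + 0\right) \frac{152}{-38} - 35 = 2 \cdot 152 \left(- \frac{1}{38}\right) - 35 = 2 \left(-4\right) - 35 = -8 - 35 = -43$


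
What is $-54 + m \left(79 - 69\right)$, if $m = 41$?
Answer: $356$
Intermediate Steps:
$-54 + m \left(79 - 69\right) = -54 + 41 \left(79 - 69\right) = -54 + 41 \cdot 10 = -54 + 410 = 356$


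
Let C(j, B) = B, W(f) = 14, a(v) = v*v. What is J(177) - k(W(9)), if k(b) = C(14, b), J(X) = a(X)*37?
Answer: 1159159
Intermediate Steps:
a(v) = v²
J(X) = 37*X² (J(X) = X²*37 = 37*X²)
k(b) = b
J(177) - k(W(9)) = 37*177² - 1*14 = 37*31329 - 14 = 1159173 - 14 = 1159159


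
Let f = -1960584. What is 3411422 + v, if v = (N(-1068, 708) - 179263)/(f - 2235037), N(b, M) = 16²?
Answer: 14313033962069/4195621 ≈ 3.4114e+6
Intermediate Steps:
N(b, M) = 256
v = 179007/4195621 (v = (256 - 179263)/(-1960584 - 2235037) = -179007/(-4195621) = -179007*(-1/4195621) = 179007/4195621 ≈ 0.042665)
3411422 + v = 3411422 + 179007/4195621 = 14313033962069/4195621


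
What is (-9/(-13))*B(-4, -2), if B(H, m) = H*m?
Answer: 72/13 ≈ 5.5385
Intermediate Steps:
(-9/(-13))*B(-4, -2) = (-9/(-13))*(-4*(-2)) = -9*(-1/13)*8 = (9/13)*8 = 72/13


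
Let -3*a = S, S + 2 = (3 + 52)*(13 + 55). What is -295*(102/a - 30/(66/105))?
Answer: 96652620/6853 ≈ 14104.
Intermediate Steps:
S = 3738 (S = -2 + (3 + 52)*(13 + 55) = -2 + 55*68 = -2 + 3740 = 3738)
a = -1246 (a = -⅓*3738 = -1246)
-295*(102/a - 30/(66/105)) = -295*(102/(-1246) - 30/(66/105)) = -295*(102*(-1/1246) - 30/(66*(1/105))) = -295*(-51/623 - 30/22/35) = -295*(-51/623 - 30*35/22) = -295*(-51/623 - 525/11) = -295*(-327636/6853) = 96652620/6853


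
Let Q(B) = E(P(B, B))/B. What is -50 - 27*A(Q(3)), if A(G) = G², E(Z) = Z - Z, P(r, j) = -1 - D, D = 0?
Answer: -50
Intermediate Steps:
P(r, j) = -1 (P(r, j) = -1 - 1*0 = -1 + 0 = -1)
E(Z) = 0
Q(B) = 0 (Q(B) = 0/B = 0)
-50 - 27*A(Q(3)) = -50 - 27*0² = -50 - 27*0 = -50 + 0 = -50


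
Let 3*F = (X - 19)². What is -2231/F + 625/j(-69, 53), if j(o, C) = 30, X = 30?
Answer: -25033/726 ≈ -34.481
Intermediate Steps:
F = 121/3 (F = (30 - 19)²/3 = (⅓)*11² = (⅓)*121 = 121/3 ≈ 40.333)
-2231/F + 625/j(-69, 53) = -2231/121/3 + 625/30 = -2231*3/121 + 625*(1/30) = -6693/121 + 125/6 = -25033/726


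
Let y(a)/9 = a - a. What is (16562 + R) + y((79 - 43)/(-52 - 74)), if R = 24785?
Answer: 41347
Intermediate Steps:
y(a) = 0 (y(a) = 9*(a - a) = 9*0 = 0)
(16562 + R) + y((79 - 43)/(-52 - 74)) = (16562 + 24785) + 0 = 41347 + 0 = 41347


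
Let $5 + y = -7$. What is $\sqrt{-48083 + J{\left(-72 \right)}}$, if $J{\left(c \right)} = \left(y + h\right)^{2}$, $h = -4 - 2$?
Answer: $i \sqrt{47759} \approx 218.54 i$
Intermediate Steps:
$h = -6$
$y = -12$ ($y = -5 - 7 = -12$)
$J{\left(c \right)} = 324$ ($J{\left(c \right)} = \left(-12 - 6\right)^{2} = \left(-18\right)^{2} = 324$)
$\sqrt{-48083 + J{\left(-72 \right)}} = \sqrt{-48083 + 324} = \sqrt{-47759} = i \sqrt{47759}$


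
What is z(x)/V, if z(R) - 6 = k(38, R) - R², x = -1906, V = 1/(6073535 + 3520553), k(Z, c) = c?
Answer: -34871977040768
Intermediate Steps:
V = 1/9594088 ≈ 1.0423e-7
z(R) = 6 + R - R² (z(R) = 6 + (R - R²) = 6 + R - R²)
z(x)/V = (6 - 1906 - 1*(-1906)²)/(1/9594088) = (6 - 1906 - 1*3632836)*9594088 = (6 - 1906 - 3632836)*9594088 = -3634736*9594088 = -34871977040768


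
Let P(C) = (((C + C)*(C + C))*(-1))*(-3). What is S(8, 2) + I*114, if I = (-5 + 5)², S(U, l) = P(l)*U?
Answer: 384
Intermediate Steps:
P(C) = 12*C² (P(C) = (((2*C)*(2*C))*(-1))*(-3) = ((4*C²)*(-1))*(-3) = -4*C²*(-3) = 12*C²)
S(U, l) = 12*U*l² (S(U, l) = (12*l²)*U = 12*U*l²)
I = 0 (I = 0² = 0)
S(8, 2) + I*114 = 12*8*2² + 0*114 = 12*8*4 + 0 = 384 + 0 = 384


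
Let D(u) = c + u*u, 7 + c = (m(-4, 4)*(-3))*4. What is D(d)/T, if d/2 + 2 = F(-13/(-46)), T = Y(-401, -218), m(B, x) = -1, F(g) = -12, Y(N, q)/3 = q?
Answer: -263/218 ≈ -1.2064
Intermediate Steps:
Y(N, q) = 3*q
T = -654 (T = 3*(-218) = -654)
d = -28 (d = -4 + 2*(-12) = -4 - 24 = -28)
c = 5 (c = -7 - 1*(-3)*4 = -7 + 3*4 = -7 + 12 = 5)
D(u) = 5 + u² (D(u) = 5 + u*u = 5 + u²)
D(d)/T = (5 + (-28)²)/(-654) = (5 + 784)*(-1/654) = 789*(-1/654) = -263/218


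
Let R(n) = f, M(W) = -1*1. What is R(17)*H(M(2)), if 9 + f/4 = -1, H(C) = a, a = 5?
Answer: -200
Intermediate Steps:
M(W) = -1
H(C) = 5
f = -40 (f = -36 + 4*(-1) = -36 - 4 = -40)
R(n) = -40
R(17)*H(M(2)) = -40*5 = -200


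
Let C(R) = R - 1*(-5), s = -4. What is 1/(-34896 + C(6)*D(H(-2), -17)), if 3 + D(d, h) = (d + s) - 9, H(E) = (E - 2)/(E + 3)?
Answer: -1/35116 ≈ -2.8477e-5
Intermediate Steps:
H(E) = (-2 + E)/(3 + E)
C(R) = 5 + R (C(R) = R + 5 = 5 + R)
D(d, h) = -16 + d (D(d, h) = -3 + ((d - 4) - 9) = -3 + ((-4 + d) - 9) = -3 + (-13 + d) = -16 + d)
1/(-34896 + C(6)*D(H(-2), -17)) = 1/(-34896 + (5 + 6)*(-16 + (-2 - 2)/(3 - 2))) = 1/(-34896 + 11*(-16 - 4/1)) = 1/(-34896 + 11*(-16 + 1*(-4))) = 1/(-34896 + 11*(-16 - 4)) = 1/(-34896 + 11*(-20)) = 1/(-34896 - 220) = 1/(-35116) = -1/35116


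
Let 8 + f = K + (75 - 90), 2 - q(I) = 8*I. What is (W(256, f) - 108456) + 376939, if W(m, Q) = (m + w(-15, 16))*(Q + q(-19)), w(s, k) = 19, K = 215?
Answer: 363633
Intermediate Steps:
q(I) = 2 - 8*I
f = 192 (f = -8 + (215 + (75 - 90)) = -8 + (215 - 15) = -8 + 200 = 192)
W(m, Q) = (19 + m)*(154 + Q) (W(m, Q) = (m + 19)*(Q + (2 - 8*(-19))) = (19 + m)*(Q + (2 + 152)) = (19 + m)*(Q + 154) = (19 + m)*(154 + Q))
(W(256, f) - 108456) + 376939 = ((2926 + 19*192 + 154*256 + 192*256) - 108456) + 376939 = ((2926 + 3648 + 39424 + 49152) - 108456) + 376939 = (95150 - 108456) + 376939 = -13306 + 376939 = 363633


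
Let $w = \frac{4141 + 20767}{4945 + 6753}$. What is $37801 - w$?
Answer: $\frac{221085595}{5849} \approx 37799.0$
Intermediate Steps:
$w = \frac{12454}{5849}$ ($w = \frac{24908}{11698} = 24908 \cdot \frac{1}{11698} = \frac{12454}{5849} \approx 2.1293$)
$37801 - w = 37801 - \frac{12454}{5849} = \frac{221085595}{5849}$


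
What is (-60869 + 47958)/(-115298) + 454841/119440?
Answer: 26992173729/6885596560 ≈ 3.9201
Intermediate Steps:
(-60869 + 47958)/(-115298) + 454841/119440 = -12911*(-1/115298) + 454841*(1/119440) = 12911/115298 + 454841/119440 = 26992173729/6885596560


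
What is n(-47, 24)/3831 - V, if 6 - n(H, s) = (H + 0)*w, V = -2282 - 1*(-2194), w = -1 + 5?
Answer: 337322/3831 ≈ 88.051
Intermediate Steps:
w = 4
V = -88 (V = -2282 + 2194 = -88)
n(H, s) = 6 - 4*H (n(H, s) = 6 - (H + 0)*4 = 6 - H*4 = 6 - 4*H)
n(-47, 24)/3831 - V = (6 - 4*(-47))/3831 - 1*(-88) = (6 + 188)*(1/3831) + 88 = 194*(1/3831) + 88 = 194/3831 + 88 = 337322/3831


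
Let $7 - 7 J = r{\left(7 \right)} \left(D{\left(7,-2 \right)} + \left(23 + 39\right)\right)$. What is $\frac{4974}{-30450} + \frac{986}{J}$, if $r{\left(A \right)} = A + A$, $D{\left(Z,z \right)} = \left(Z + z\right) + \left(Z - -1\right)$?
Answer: $- \frac{5127471}{756175} \approx -6.7808$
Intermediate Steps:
$D{\left(Z,z \right)} = 1 + z + 2 Z$ ($D{\left(Z,z \right)} = \left(Z + z\right) + \left(Z + 1\right) = \left(Z + z\right) + \left(1 + Z\right) = 1 + z + 2 Z$)
$r{\left(A \right)} = 2 A$
$J = -149$ ($J = 1 - \frac{2 \cdot 7 \left(\left(1 - 2 + 2 \cdot 7\right) + \left(23 + 39\right)\right)}{7} = 1 - \frac{14 \left(\left(1 - 2 + 14\right) + 62\right)}{7} = 1 - \frac{14 \left(13 + 62\right)}{7} = 1 - \frac{14 \cdot 75}{7} = 1 - 150 = -149$)
$\frac{4974}{-30450} + \frac{986}{J} = \frac{4974}{-30450} + \frac{986}{-149} = 4974 \left(- \frac{1}{30450}\right) + 986 \left(- \frac{1}{149}\right) = - \frac{829}{5075} - \frac{986}{149} = - \frac{5127471}{756175}$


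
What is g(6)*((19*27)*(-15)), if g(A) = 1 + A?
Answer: -53865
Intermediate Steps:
g(6)*((19*27)*(-15)) = (1 + 6)*((19*27)*(-15)) = 7*(513*(-15)) = 7*(-7695) = -53865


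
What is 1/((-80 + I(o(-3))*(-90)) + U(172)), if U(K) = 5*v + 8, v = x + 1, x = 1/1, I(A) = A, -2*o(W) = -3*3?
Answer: -1/467 ≈ -0.0021413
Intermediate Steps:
o(W) = 9/2 (o(W) = -(-3)*3/2 = -½*(-9) = 9/2)
x = 1
v = 2 (v = 1 + 1 = 2)
U(K) = 18 (U(K) = 5*2 + 8 = 10 + 8 = 18)
1/((-80 + I(o(-3))*(-90)) + U(172)) = 1/((-80 + (9/2)*(-90)) + 18) = 1/((-80 - 405) + 18) = 1/(-485 + 18) = 1/(-467) = -1/467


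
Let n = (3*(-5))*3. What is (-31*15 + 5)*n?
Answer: 20700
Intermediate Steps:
n = -45 (n = -15*3 = -45)
(-31*15 + 5)*n = (-31*15 + 5)*(-45) = (-465 + 5)*(-45) = -460*(-45) = 20700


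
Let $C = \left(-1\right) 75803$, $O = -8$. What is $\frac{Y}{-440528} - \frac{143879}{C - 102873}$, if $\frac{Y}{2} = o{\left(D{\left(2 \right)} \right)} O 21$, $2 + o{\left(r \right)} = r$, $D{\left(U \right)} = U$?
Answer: $\frac{143879}{178676} \approx 0.80525$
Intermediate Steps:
$C = -75803$
$o{\left(r \right)} = -2 + r$
$Y = 0$ ($Y = 2 \left(-2 + 2\right) \left(-8\right) 21 = 2 \cdot 0 \left(-8\right) 21 = 2 \cdot 0 \cdot 21 = 2 \cdot 0 = 0$)
$\frac{Y}{-440528} - \frac{143879}{C - 102873} = \frac{0}{-440528} - \frac{143879}{-75803 - 102873} = 0 \left(- \frac{1}{440528}\right) - \frac{143879}{-178676} = 0 - - \frac{143879}{178676} = 0 + \frac{143879}{178676} = \frac{143879}{178676}$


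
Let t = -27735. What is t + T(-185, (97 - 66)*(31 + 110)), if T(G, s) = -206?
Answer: -27941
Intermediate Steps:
t + T(-185, (97 - 66)*(31 + 110)) = -27735 - 206 = -27941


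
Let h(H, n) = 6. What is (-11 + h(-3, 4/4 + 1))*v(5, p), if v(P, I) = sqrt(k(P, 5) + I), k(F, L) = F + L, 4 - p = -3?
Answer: -5*sqrt(17) ≈ -20.616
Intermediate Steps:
p = 7 (p = 4 - 1*(-3) = 4 + 3 = 7)
v(P, I) = sqrt(5 + I + P) (v(P, I) = sqrt((P + 5) + I) = sqrt((5 + P) + I) = sqrt(5 + I + P))
(-11 + h(-3, 4/4 + 1))*v(5, p) = (-11 + 6)*sqrt(5 + 7 + 5) = -5*sqrt(17)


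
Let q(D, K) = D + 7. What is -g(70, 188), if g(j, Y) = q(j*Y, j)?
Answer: -13167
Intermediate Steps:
q(D, K) = 7 + D
g(j, Y) = 7 + Y*j (g(j, Y) = 7 + j*Y = 7 + Y*j)
-g(70, 188) = -(7 + 188*70) = -(7 + 13160) = -1*13167 = -13167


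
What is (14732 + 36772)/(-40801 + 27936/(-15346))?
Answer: -395190192/313080041 ≈ -1.2623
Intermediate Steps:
(14732 + 36772)/(-40801 + 27936/(-15346)) = 51504/(-40801 + 27936*(-1/15346)) = 51504/(-40801 - 13968/7673) = 51504/(-313080041/7673) = 51504*(-7673/313080041) = -395190192/313080041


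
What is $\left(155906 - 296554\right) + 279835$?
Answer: $139187$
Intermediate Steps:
$\left(155906 - 296554\right) + 279835 = -140648 + 279835 = 139187$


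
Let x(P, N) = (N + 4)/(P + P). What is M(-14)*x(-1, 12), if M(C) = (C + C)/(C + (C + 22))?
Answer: -112/3 ≈ -37.333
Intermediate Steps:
x(P, N) = (4 + N)/(2*P) (x(P, N) = (4 + N)/((2*P)) = (4 + N)*(1/(2*P)) = (4 + N)/(2*P))
M(C) = 2*C/(22 + 2*C) (M(C) = (2*C)/(C + (22 + C)) = (2*C)/(22 + 2*C) = 2*C/(22 + 2*C))
M(-14)*x(-1, 12) = (-14/(11 - 14))*((1/2)*(4 + 12)/(-1)) = (-14/(-3))*((1/2)*(-1)*16) = -14*(-1/3)*(-8) = (14/3)*(-8) = -112/3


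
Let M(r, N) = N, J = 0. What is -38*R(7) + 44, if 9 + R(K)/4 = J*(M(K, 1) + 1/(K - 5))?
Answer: 1412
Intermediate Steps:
R(K) = -36 (R(K) = -36 + 4*(0*(1 + 1/(K - 5))) = -36 + 4*(0*(1 + 1/(-5 + K))) = -36 + 4*0 = -36 + 0 = -36)
-38*R(7) + 44 = -38*(-36) + 44 = 1368 + 44 = 1412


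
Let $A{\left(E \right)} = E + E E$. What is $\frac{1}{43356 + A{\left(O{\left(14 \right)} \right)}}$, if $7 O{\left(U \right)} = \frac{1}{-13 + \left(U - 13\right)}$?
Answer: $\frac{7056}{305919853} \approx 2.3065 \cdot 10^{-5}$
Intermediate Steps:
$O{\left(U \right)} = \frac{1}{7 \left(-26 + U\right)}$ ($O{\left(U \right)} = \frac{1}{7 \left(-13 + \left(U - 13\right)\right)} = \frac{1}{7 \left(-13 + \left(-13 + U\right)\right)} = \frac{1}{7 \left(-26 + U\right)}$)
$A{\left(E \right)} = E + E^{2}$
$\frac{1}{43356 + A{\left(O{\left(14 \right)} \right)}} = \frac{1}{43356 + \frac{1}{7 \left(-26 + 14\right)} \left(1 + \frac{1}{7 \left(-26 + 14\right)}\right)} = \frac{1}{43356 + \frac{1}{7 \left(-12\right)} \left(1 + \frac{1}{7 \left(-12\right)}\right)} = \frac{1}{43356 + \frac{1}{7} \left(- \frac{1}{12}\right) \left(1 + \frac{1}{7} \left(- \frac{1}{12}\right)\right)} = \frac{1}{43356 - \frac{1 - \frac{1}{84}}{84}} = \frac{1}{43356 - \frac{83}{7056}} = \frac{1}{\frac{305919853}{7056}} = \frac{7056}{305919853}$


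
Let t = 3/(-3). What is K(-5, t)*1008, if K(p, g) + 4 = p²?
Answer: 21168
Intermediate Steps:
t = -1 (t = 3*(-⅓) = -1)
K(p, g) = -4 + p²
K(-5, t)*1008 = (-4 + (-5)²)*1008 = (-4 + 25)*1008 = 21*1008 = 21168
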